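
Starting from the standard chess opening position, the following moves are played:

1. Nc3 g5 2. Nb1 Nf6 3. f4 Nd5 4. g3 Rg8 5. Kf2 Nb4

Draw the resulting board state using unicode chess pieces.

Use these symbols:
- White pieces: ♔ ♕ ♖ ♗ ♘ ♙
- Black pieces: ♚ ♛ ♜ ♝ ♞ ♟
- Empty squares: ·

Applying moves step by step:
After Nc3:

♜ ♞ ♝ ♛ ♚ ♝ ♞ ♜
♟ ♟ ♟ ♟ ♟ ♟ ♟ ♟
· · · · · · · ·
· · · · · · · ·
· · · · · · · ·
· · ♘ · · · · ·
♙ ♙ ♙ ♙ ♙ ♙ ♙ ♙
♖ · ♗ ♕ ♔ ♗ ♘ ♖


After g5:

♜ ♞ ♝ ♛ ♚ ♝ ♞ ♜
♟ ♟ ♟ ♟ ♟ ♟ · ♟
· · · · · · · ·
· · · · · · ♟ ·
· · · · · · · ·
· · ♘ · · · · ·
♙ ♙ ♙ ♙ ♙ ♙ ♙ ♙
♖ · ♗ ♕ ♔ ♗ ♘ ♖


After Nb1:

♜ ♞ ♝ ♛ ♚ ♝ ♞ ♜
♟ ♟ ♟ ♟ ♟ ♟ · ♟
· · · · · · · ·
· · · · · · ♟ ·
· · · · · · · ·
· · · · · · · ·
♙ ♙ ♙ ♙ ♙ ♙ ♙ ♙
♖ ♘ ♗ ♕ ♔ ♗ ♘ ♖


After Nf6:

♜ ♞ ♝ ♛ ♚ ♝ · ♜
♟ ♟ ♟ ♟ ♟ ♟ · ♟
· · · · · ♞ · ·
· · · · · · ♟ ·
· · · · · · · ·
· · · · · · · ·
♙ ♙ ♙ ♙ ♙ ♙ ♙ ♙
♖ ♘ ♗ ♕ ♔ ♗ ♘ ♖


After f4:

♜ ♞ ♝ ♛ ♚ ♝ · ♜
♟ ♟ ♟ ♟ ♟ ♟ · ♟
· · · · · ♞ · ·
· · · · · · ♟ ·
· · · · · ♙ · ·
· · · · · · · ·
♙ ♙ ♙ ♙ ♙ · ♙ ♙
♖ ♘ ♗ ♕ ♔ ♗ ♘ ♖


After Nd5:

♜ ♞ ♝ ♛ ♚ ♝ · ♜
♟ ♟ ♟ ♟ ♟ ♟ · ♟
· · · · · · · ·
· · · ♞ · · ♟ ·
· · · · · ♙ · ·
· · · · · · · ·
♙ ♙ ♙ ♙ ♙ · ♙ ♙
♖ ♘ ♗ ♕ ♔ ♗ ♘ ♖


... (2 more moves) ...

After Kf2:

♜ ♞ ♝ ♛ ♚ ♝ ♜ ·
♟ ♟ ♟ ♟ ♟ ♟ · ♟
· · · · · · · ·
· · · ♞ · · ♟ ·
· · · · · ♙ · ·
· · · · · · ♙ ·
♙ ♙ ♙ ♙ ♙ ♔ · ♙
♖ ♘ ♗ ♕ · ♗ ♘ ♖


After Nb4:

♜ ♞ ♝ ♛ ♚ ♝ ♜ ·
♟ ♟ ♟ ♟ ♟ ♟ · ♟
· · · · · · · ·
· · · · · · ♟ ·
· ♞ · · · ♙ · ·
· · · · · · ♙ ·
♙ ♙ ♙ ♙ ♙ ♔ · ♙
♖ ♘ ♗ ♕ · ♗ ♘ ♖



  a b c d e f g h
  ─────────────────
8│♜ ♞ ♝ ♛ ♚ ♝ ♜ ·│8
7│♟ ♟ ♟ ♟ ♟ ♟ · ♟│7
6│· · · · · · · ·│6
5│· · · · · · ♟ ·│5
4│· ♞ · · · ♙ · ·│4
3│· · · · · · ♙ ·│3
2│♙ ♙ ♙ ♙ ♙ ♔ · ♙│2
1│♖ ♘ ♗ ♕ · ♗ ♘ ♖│1
  ─────────────────
  a b c d e f g h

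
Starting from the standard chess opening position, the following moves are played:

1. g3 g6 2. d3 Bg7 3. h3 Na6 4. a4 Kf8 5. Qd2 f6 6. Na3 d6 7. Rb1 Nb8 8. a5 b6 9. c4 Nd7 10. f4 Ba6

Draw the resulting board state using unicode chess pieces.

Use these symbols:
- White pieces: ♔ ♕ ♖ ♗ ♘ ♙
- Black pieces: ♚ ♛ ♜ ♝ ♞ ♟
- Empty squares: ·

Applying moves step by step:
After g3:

♜ ♞ ♝ ♛ ♚ ♝ ♞ ♜
♟ ♟ ♟ ♟ ♟ ♟ ♟ ♟
· · · · · · · ·
· · · · · · · ·
· · · · · · · ·
· · · · · · ♙ ·
♙ ♙ ♙ ♙ ♙ ♙ · ♙
♖ ♘ ♗ ♕ ♔ ♗ ♘ ♖


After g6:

♜ ♞ ♝ ♛ ♚ ♝ ♞ ♜
♟ ♟ ♟ ♟ ♟ ♟ · ♟
· · · · · · ♟ ·
· · · · · · · ·
· · · · · · · ·
· · · · · · ♙ ·
♙ ♙ ♙ ♙ ♙ ♙ · ♙
♖ ♘ ♗ ♕ ♔ ♗ ♘ ♖


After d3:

♜ ♞ ♝ ♛ ♚ ♝ ♞ ♜
♟ ♟ ♟ ♟ ♟ ♟ · ♟
· · · · · · ♟ ·
· · · · · · · ·
· · · · · · · ·
· · · ♙ · · ♙ ·
♙ ♙ ♙ · ♙ ♙ · ♙
♖ ♘ ♗ ♕ ♔ ♗ ♘ ♖


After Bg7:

♜ ♞ ♝ ♛ ♚ · ♞ ♜
♟ ♟ ♟ ♟ ♟ ♟ ♝ ♟
· · · · · · ♟ ·
· · · · · · · ·
· · · · · · · ·
· · · ♙ · · ♙ ·
♙ ♙ ♙ · ♙ ♙ · ♙
♖ ♘ ♗ ♕ ♔ ♗ ♘ ♖


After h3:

♜ ♞ ♝ ♛ ♚ · ♞ ♜
♟ ♟ ♟ ♟ ♟ ♟ ♝ ♟
· · · · · · ♟ ·
· · · · · · · ·
· · · · · · · ·
· · · ♙ · · ♙ ♙
♙ ♙ ♙ · ♙ ♙ · ·
♖ ♘ ♗ ♕ ♔ ♗ ♘ ♖


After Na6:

♜ · ♝ ♛ ♚ · ♞ ♜
♟ ♟ ♟ ♟ ♟ ♟ ♝ ♟
♞ · · · · · ♟ ·
· · · · · · · ·
· · · · · · · ·
· · · ♙ · · ♙ ♙
♙ ♙ ♙ · ♙ ♙ · ·
♖ ♘ ♗ ♕ ♔ ♗ ♘ ♖


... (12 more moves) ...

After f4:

♜ · ♝ ♛ · ♚ ♞ ♜
♟ · ♟ ♞ ♟ · ♝ ♟
· ♟ · ♟ · ♟ ♟ ·
♙ · · · · · · ·
· · ♙ · · ♙ · ·
♘ · · ♙ · · ♙ ♙
· ♙ · ♕ ♙ · · ·
· ♖ ♗ · ♔ ♗ ♘ ♖


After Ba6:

♜ · · ♛ · ♚ ♞ ♜
♟ · ♟ ♞ ♟ · ♝ ♟
♝ ♟ · ♟ · ♟ ♟ ·
♙ · · · · · · ·
· · ♙ · · ♙ · ·
♘ · · ♙ · · ♙ ♙
· ♙ · ♕ ♙ · · ·
· ♖ ♗ · ♔ ♗ ♘ ♖



  a b c d e f g h
  ─────────────────
8│♜ · · ♛ · ♚ ♞ ♜│8
7│♟ · ♟ ♞ ♟ · ♝ ♟│7
6│♝ ♟ · ♟ · ♟ ♟ ·│6
5│♙ · · · · · · ·│5
4│· · ♙ · · ♙ · ·│4
3│♘ · · ♙ · · ♙ ♙│3
2│· ♙ · ♕ ♙ · · ·│2
1│· ♖ ♗ · ♔ ♗ ♘ ♖│1
  ─────────────────
  a b c d e f g h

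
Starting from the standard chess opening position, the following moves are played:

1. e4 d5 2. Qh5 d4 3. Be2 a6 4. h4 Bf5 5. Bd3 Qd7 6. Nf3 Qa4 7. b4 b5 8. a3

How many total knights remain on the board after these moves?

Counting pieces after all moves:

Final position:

  a b c d e f g h
  ─────────────────
8│♜ ♞ · · ♚ ♝ ♞ ♜│8
7│· · ♟ · ♟ ♟ ♟ ♟│7
6│♟ · · · · · · ·│6
5│· ♟ · · · ♝ · ♕│5
4│♛ ♙ · ♟ ♙ · · ♙│4
3│♙ · · ♗ · ♘ · ·│3
2│· · ♙ ♙ · ♙ ♙ ·│2
1│♖ ♘ ♗ · ♔ · · ♖│1
  ─────────────────
  a b c d e f g h


4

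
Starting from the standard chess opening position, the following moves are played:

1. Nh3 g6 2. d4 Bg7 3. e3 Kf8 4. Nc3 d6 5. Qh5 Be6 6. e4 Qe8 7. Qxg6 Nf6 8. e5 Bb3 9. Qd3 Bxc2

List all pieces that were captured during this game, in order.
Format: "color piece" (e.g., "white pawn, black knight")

Tracking captures:
  Qxg6: captured black pawn
  Bxc2: captured white pawn

black pawn, white pawn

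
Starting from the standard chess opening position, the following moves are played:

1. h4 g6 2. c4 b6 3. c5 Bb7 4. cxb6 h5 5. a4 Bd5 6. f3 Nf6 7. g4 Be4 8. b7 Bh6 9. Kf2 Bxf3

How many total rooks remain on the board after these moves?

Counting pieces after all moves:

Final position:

  a b c d e f g h
  ─────────────────
8│♜ ♞ · ♛ ♚ · · ♜│8
7│♟ ♙ ♟ ♟ ♟ ♟ · ·│7
6│· · · · · ♞ ♟ ♝│6
5│· · · · · · · ♟│5
4│♙ · · · · · ♙ ♙│4
3│· · · · · ♝ · ·│3
2│· ♙ · ♙ ♙ ♔ · ·│2
1│♖ ♘ ♗ ♕ · ♗ ♘ ♖│1
  ─────────────────
  a b c d e f g h


4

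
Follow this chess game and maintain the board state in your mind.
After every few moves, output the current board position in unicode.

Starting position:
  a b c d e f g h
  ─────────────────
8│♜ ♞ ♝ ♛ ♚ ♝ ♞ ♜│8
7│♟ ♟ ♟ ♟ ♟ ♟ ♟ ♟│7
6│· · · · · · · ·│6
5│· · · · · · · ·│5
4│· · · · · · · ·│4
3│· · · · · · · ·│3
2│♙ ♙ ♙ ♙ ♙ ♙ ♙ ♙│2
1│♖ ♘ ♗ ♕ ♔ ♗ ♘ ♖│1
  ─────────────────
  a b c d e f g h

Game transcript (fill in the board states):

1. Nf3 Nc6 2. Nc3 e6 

  a b c d e f g h
  ─────────────────
8│♜ · ♝ ♛ ♚ ♝ ♞ ♜│8
7│♟ ♟ ♟ ♟ · ♟ ♟ ♟│7
6│· · ♞ · ♟ · · ·│6
5│· · · · · · · ·│5
4│· · · · · · · ·│4
3│· · ♘ · · ♘ · ·│3
2│♙ ♙ ♙ ♙ ♙ ♙ ♙ ♙│2
1│♖ · ♗ ♕ ♔ ♗ · ♖│1
  ─────────────────
  a b c d e f g h

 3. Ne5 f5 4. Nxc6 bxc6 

  a b c d e f g h
  ─────────────────
8│♜ · ♝ ♛ ♚ ♝ ♞ ♜│8
7│♟ · ♟ ♟ · · ♟ ♟│7
6│· · ♟ · ♟ · · ·│6
5│· · · · · ♟ · ·│5
4│· · · · · · · ·│4
3│· · ♘ · · · · ·│3
2│♙ ♙ ♙ ♙ ♙ ♙ ♙ ♙│2
1│♖ · ♗ ♕ ♔ ♗ · ♖│1
  ─────────────────
  a b c d e f g h

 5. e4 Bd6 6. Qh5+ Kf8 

  a b c d e f g h
  ─────────────────
8│♜ · ♝ ♛ · ♚ ♞ ♜│8
7│♟ · ♟ ♟ · · ♟ ♟│7
6│· · ♟ ♝ ♟ · · ·│6
5│· · · · · ♟ · ♕│5
4│· · · · ♙ · · ·│4
3│· · ♘ · · · · ·│3
2│♙ ♙ ♙ ♙ · ♙ ♙ ♙│2
1│♖ · ♗ · ♔ ♗ · ♖│1
  ─────────────────
  a b c d e f g h



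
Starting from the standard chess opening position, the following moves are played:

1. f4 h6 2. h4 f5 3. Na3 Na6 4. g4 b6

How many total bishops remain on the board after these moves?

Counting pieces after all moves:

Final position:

  a b c d e f g h
  ─────────────────
8│♜ · ♝ ♛ ♚ ♝ ♞ ♜│8
7│♟ · ♟ ♟ ♟ · ♟ ·│7
6│♞ ♟ · · · · · ♟│6
5│· · · · · ♟ · ·│5
4│· · · · · ♙ ♙ ♙│4
3│♘ · · · · · · ·│3
2│♙ ♙ ♙ ♙ ♙ · · ·│2
1│♖ · ♗ ♕ ♔ ♗ ♘ ♖│1
  ─────────────────
  a b c d e f g h


4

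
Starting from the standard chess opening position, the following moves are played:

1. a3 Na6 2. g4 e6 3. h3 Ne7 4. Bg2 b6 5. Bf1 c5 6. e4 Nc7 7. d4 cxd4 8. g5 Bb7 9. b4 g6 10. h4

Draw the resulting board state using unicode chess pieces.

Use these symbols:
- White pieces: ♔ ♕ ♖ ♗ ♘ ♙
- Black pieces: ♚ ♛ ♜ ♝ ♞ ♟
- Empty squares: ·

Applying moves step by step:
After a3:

♜ ♞ ♝ ♛ ♚ ♝ ♞ ♜
♟ ♟ ♟ ♟ ♟ ♟ ♟ ♟
· · · · · · · ·
· · · · · · · ·
· · · · · · · ·
♙ · · · · · · ·
· ♙ ♙ ♙ ♙ ♙ ♙ ♙
♖ ♘ ♗ ♕ ♔ ♗ ♘ ♖


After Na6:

♜ · ♝ ♛ ♚ ♝ ♞ ♜
♟ ♟ ♟ ♟ ♟ ♟ ♟ ♟
♞ · · · · · · ·
· · · · · · · ·
· · · · · · · ·
♙ · · · · · · ·
· ♙ ♙ ♙ ♙ ♙ ♙ ♙
♖ ♘ ♗ ♕ ♔ ♗ ♘ ♖


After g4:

♜ · ♝ ♛ ♚ ♝ ♞ ♜
♟ ♟ ♟ ♟ ♟ ♟ ♟ ♟
♞ · · · · · · ·
· · · · · · · ·
· · · · · · ♙ ·
♙ · · · · · · ·
· ♙ ♙ ♙ ♙ ♙ · ♙
♖ ♘ ♗ ♕ ♔ ♗ ♘ ♖


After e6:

♜ · ♝ ♛ ♚ ♝ ♞ ♜
♟ ♟ ♟ ♟ · ♟ ♟ ♟
♞ · · · ♟ · · ·
· · · · · · · ·
· · · · · · ♙ ·
♙ · · · · · · ·
· ♙ ♙ ♙ ♙ ♙ · ♙
♖ ♘ ♗ ♕ ♔ ♗ ♘ ♖


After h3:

♜ · ♝ ♛ ♚ ♝ ♞ ♜
♟ ♟ ♟ ♟ · ♟ ♟ ♟
♞ · · · ♟ · · ·
· · · · · · · ·
· · · · · · ♙ ·
♙ · · · · · · ♙
· ♙ ♙ ♙ ♙ ♙ · ·
♖ ♘ ♗ ♕ ♔ ♗ ♘ ♖


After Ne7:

♜ · ♝ ♛ ♚ ♝ · ♜
♟ ♟ ♟ ♟ ♞ ♟ ♟ ♟
♞ · · · ♟ · · ·
· · · · · · · ·
· · · · · · ♙ ·
♙ · · · · · · ♙
· ♙ ♙ ♙ ♙ ♙ · ·
♖ ♘ ♗ ♕ ♔ ♗ ♘ ♖


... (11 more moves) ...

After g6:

♜ · · ♛ ♚ ♝ · ♜
♟ ♝ ♞ ♟ ♞ ♟ · ♟
· ♟ · · ♟ · ♟ ·
· · · · · · ♙ ·
· ♙ · ♟ ♙ · · ·
♙ · · · · · · ♙
· · ♙ · · ♙ · ·
♖ ♘ ♗ ♕ ♔ ♗ ♘ ♖


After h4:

♜ · · ♛ ♚ ♝ · ♜
♟ ♝ ♞ ♟ ♞ ♟ · ♟
· ♟ · · ♟ · ♟ ·
· · · · · · ♙ ·
· ♙ · ♟ ♙ · · ♙
♙ · · · · · · ·
· · ♙ · · ♙ · ·
♖ ♘ ♗ ♕ ♔ ♗ ♘ ♖



  a b c d e f g h
  ─────────────────
8│♜ · · ♛ ♚ ♝ · ♜│8
7│♟ ♝ ♞ ♟ ♞ ♟ · ♟│7
6│· ♟ · · ♟ · ♟ ·│6
5│· · · · · · ♙ ·│5
4│· ♙ · ♟ ♙ · · ♙│4
3│♙ · · · · · · ·│3
2│· · ♙ · · ♙ · ·│2
1│♖ ♘ ♗ ♕ ♔ ♗ ♘ ♖│1
  ─────────────────
  a b c d e f g h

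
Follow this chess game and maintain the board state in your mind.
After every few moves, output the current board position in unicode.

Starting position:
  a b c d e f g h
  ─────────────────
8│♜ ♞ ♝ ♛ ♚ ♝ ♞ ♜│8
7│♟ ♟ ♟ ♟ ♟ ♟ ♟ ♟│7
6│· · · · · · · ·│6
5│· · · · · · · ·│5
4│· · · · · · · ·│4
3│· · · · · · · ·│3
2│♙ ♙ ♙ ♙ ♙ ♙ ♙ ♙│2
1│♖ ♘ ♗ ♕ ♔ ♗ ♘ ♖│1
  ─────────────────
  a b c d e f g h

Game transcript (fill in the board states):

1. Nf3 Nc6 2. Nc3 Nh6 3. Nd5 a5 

  a b c d e f g h
  ─────────────────
8│♜ · ♝ ♛ ♚ ♝ · ♜│8
7│· ♟ ♟ ♟ ♟ ♟ ♟ ♟│7
6│· · ♞ · · · · ♞│6
5│♟ · · ♘ · · · ·│5
4│· · · · · · · ·│4
3│· · · · · ♘ · ·│3
2│♙ ♙ ♙ ♙ ♙ ♙ ♙ ♙│2
1│♖ · ♗ ♕ ♔ ♗ · ♖│1
  ─────────────────
  a b c d e f g h

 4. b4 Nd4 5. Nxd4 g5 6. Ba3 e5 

  a b c d e f g h
  ─────────────────
8│♜ · ♝ ♛ ♚ ♝ · ♜│8
7│· ♟ ♟ ♟ · ♟ · ♟│7
6│· · · · · · · ♞│6
5│♟ · · ♘ ♟ · ♟ ·│5
4│· ♙ · ♘ · · · ·│4
3│♗ · · · · · · ·│3
2│♙ · ♙ ♙ ♙ ♙ ♙ ♙│2
1│♖ · · ♕ ♔ ♗ · ♖│1
  ─────────────────
  a b c d e f g h

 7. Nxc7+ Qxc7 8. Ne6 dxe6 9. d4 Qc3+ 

  a b c d e f g h
  ─────────────────
8│♜ · ♝ · ♚ ♝ · ♜│8
7│· ♟ · · · ♟ · ♟│7
6│· · · · ♟ · · ♞│6
5│♟ · · · ♟ · ♟ ·│5
4│· ♙ · ♙ · · · ·│4
3│♗ · ♛ · · · · ·│3
2│♙ · ♙ · ♙ ♙ ♙ ♙│2
1│♖ · · ♕ ♔ ♗ · ♖│1
  ─────────────────
  a b c d e f g h

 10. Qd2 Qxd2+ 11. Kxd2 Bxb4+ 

  a b c d e f g h
  ─────────────────
8│♜ · ♝ · ♚ · · ♜│8
7│· ♟ · · · ♟ · ♟│7
6│· · · · ♟ · · ♞│6
5│♟ · · · ♟ · ♟ ·│5
4│· ♝ · ♙ · · · ·│4
3│♗ · · · · · · ·│3
2│♙ · ♙ ♔ ♙ ♙ ♙ ♙│2
1│♖ · · · · ♗ · ♖│1
  ─────────────────
  a b c d e f g h


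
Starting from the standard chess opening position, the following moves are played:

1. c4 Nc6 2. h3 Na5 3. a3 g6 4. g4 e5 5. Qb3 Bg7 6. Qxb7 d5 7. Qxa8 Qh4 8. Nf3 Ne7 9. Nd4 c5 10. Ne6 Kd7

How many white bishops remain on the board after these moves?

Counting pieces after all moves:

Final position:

  a b c d e f g h
  ─────────────────
8│♕ · ♝ · · · · ♜│8
7│♟ · · ♚ ♞ ♟ ♝ ♟│7
6│· · · · ♘ · ♟ ·│6
5│♞ · ♟ ♟ ♟ · · ·│5
4│· · ♙ · · · ♙ ♛│4
3│♙ · · · · · · ♙│3
2│· ♙ · ♙ ♙ ♙ · ·│2
1│♖ ♘ ♗ · ♔ ♗ · ♖│1
  ─────────────────
  a b c d e f g h


2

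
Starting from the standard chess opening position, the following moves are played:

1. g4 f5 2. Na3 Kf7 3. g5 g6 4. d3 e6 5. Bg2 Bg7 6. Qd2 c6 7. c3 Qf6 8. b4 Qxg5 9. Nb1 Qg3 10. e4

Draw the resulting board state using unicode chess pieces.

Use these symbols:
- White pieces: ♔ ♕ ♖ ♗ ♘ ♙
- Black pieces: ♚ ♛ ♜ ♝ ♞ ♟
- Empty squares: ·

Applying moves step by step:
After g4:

♜ ♞ ♝ ♛ ♚ ♝ ♞ ♜
♟ ♟ ♟ ♟ ♟ ♟ ♟ ♟
· · · · · · · ·
· · · · · · · ·
· · · · · · ♙ ·
· · · · · · · ·
♙ ♙ ♙ ♙ ♙ ♙ · ♙
♖ ♘ ♗ ♕ ♔ ♗ ♘ ♖


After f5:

♜ ♞ ♝ ♛ ♚ ♝ ♞ ♜
♟ ♟ ♟ ♟ ♟ · ♟ ♟
· · · · · · · ·
· · · · · ♟ · ·
· · · · · · ♙ ·
· · · · · · · ·
♙ ♙ ♙ ♙ ♙ ♙ · ♙
♖ ♘ ♗ ♕ ♔ ♗ ♘ ♖


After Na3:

♜ ♞ ♝ ♛ ♚ ♝ ♞ ♜
♟ ♟ ♟ ♟ ♟ · ♟ ♟
· · · · · · · ·
· · · · · ♟ · ·
· · · · · · ♙ ·
♘ · · · · · · ·
♙ ♙ ♙ ♙ ♙ ♙ · ♙
♖ · ♗ ♕ ♔ ♗ ♘ ♖


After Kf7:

♜ ♞ ♝ ♛ · ♝ ♞ ♜
♟ ♟ ♟ ♟ ♟ ♚ ♟ ♟
· · · · · · · ·
· · · · · ♟ · ·
· · · · · · ♙ ·
♘ · · · · · · ·
♙ ♙ ♙ ♙ ♙ ♙ · ♙
♖ · ♗ ♕ ♔ ♗ ♘ ♖


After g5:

♜ ♞ ♝ ♛ · ♝ ♞ ♜
♟ ♟ ♟ ♟ ♟ ♚ ♟ ♟
· · · · · · · ·
· · · · · ♟ ♙ ·
· · · · · · · ·
♘ · · · · · · ·
♙ ♙ ♙ ♙ ♙ ♙ · ♙
♖ · ♗ ♕ ♔ ♗ ♘ ♖


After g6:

♜ ♞ ♝ ♛ · ♝ ♞ ♜
♟ ♟ ♟ ♟ ♟ ♚ · ♟
· · · · · · ♟ ·
· · · · · ♟ ♙ ·
· · · · · · · ·
♘ · · · · · · ·
♙ ♙ ♙ ♙ ♙ ♙ · ♙
♖ · ♗ ♕ ♔ ♗ ♘ ♖


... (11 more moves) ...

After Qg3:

♜ ♞ ♝ · · · ♞ ♜
♟ ♟ · ♟ · ♚ ♝ ♟
· · ♟ · ♟ · ♟ ·
· · · · · ♟ · ·
· ♙ · · · · · ·
· · ♙ ♙ · · ♛ ·
♙ · · ♕ ♙ ♙ ♗ ♙
♖ ♘ ♗ · ♔ · ♘ ♖


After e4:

♜ ♞ ♝ · · · ♞ ♜
♟ ♟ · ♟ · ♚ ♝ ♟
· · ♟ · ♟ · ♟ ·
· · · · · ♟ · ·
· ♙ · · ♙ · · ·
· · ♙ ♙ · · ♛ ·
♙ · · ♕ · ♙ ♗ ♙
♖ ♘ ♗ · ♔ · ♘ ♖



  a b c d e f g h
  ─────────────────
8│♜ ♞ ♝ · · · ♞ ♜│8
7│♟ ♟ · ♟ · ♚ ♝ ♟│7
6│· · ♟ · ♟ · ♟ ·│6
5│· · · · · ♟ · ·│5
4│· ♙ · · ♙ · · ·│4
3│· · ♙ ♙ · · ♛ ·│3
2│♙ · · ♕ · ♙ ♗ ♙│2
1│♖ ♘ ♗ · ♔ · ♘ ♖│1
  ─────────────────
  a b c d e f g h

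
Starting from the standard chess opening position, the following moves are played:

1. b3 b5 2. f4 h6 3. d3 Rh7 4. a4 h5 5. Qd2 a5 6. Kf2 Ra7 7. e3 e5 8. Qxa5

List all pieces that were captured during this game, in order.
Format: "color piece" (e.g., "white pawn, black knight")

Tracking captures:
  Qxa5: captured black pawn

black pawn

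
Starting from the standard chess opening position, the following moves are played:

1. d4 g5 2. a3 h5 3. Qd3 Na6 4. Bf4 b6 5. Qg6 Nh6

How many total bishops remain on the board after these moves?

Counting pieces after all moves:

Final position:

  a b c d e f g h
  ─────────────────
8│♜ · ♝ ♛ ♚ ♝ · ♜│8
7│♟ · ♟ ♟ ♟ ♟ · ·│7
6│♞ ♟ · · · · ♕ ♞│6
5│· · · · · · ♟ ♟│5
4│· · · ♙ · ♗ · ·│4
3│♙ · · · · · · ·│3
2│· ♙ ♙ · ♙ ♙ ♙ ♙│2
1│♖ ♘ · · ♔ ♗ ♘ ♖│1
  ─────────────────
  a b c d e f g h


4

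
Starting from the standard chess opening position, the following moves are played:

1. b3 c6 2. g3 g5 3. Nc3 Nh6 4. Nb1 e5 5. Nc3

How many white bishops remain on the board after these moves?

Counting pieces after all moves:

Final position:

  a b c d e f g h
  ─────────────────
8│♜ ♞ ♝ ♛ ♚ ♝ · ♜│8
7│♟ ♟ · ♟ · ♟ · ♟│7
6│· · ♟ · · · · ♞│6
5│· · · · ♟ · ♟ ·│5
4│· · · · · · · ·│4
3│· ♙ ♘ · · · ♙ ·│3
2│♙ · ♙ ♙ ♙ ♙ · ♙│2
1│♖ · ♗ ♕ ♔ ♗ ♘ ♖│1
  ─────────────────
  a b c d e f g h


2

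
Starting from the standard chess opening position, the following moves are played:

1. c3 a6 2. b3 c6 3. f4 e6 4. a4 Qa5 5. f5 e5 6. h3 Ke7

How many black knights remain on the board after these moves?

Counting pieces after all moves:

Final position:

  a b c d e f g h
  ─────────────────
8│♜ ♞ ♝ · · ♝ ♞ ♜│8
7│· ♟ · ♟ ♚ ♟ ♟ ♟│7
6│♟ · ♟ · · · · ·│6
5│♛ · · · ♟ ♙ · ·│5
4│♙ · · · · · · ·│4
3│· ♙ ♙ · · · · ♙│3
2│· · · ♙ ♙ · ♙ ·│2
1│♖ ♘ ♗ ♕ ♔ ♗ ♘ ♖│1
  ─────────────────
  a b c d e f g h


2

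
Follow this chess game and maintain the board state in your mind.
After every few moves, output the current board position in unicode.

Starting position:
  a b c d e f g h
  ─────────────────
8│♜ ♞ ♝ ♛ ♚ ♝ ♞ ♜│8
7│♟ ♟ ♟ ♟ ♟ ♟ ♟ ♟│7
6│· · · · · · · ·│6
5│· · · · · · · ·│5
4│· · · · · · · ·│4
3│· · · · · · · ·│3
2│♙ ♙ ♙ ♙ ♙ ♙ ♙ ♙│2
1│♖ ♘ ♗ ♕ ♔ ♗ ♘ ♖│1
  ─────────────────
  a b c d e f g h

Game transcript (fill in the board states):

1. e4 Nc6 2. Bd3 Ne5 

  a b c d e f g h
  ─────────────────
8│♜ · ♝ ♛ ♚ ♝ ♞ ♜│8
7│♟ ♟ ♟ ♟ ♟ ♟ ♟ ♟│7
6│· · · · · · · ·│6
5│· · · · ♞ · · ·│5
4│· · · · ♙ · · ·│4
3│· · · ♗ · · · ·│3
2│♙ ♙ ♙ ♙ · ♙ ♙ ♙│2
1│♖ ♘ ♗ ♕ ♔ · ♘ ♖│1
  ─────────────────
  a b c d e f g h

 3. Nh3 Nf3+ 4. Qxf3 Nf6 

  a b c d e f g h
  ─────────────────
8│♜ · ♝ ♛ ♚ ♝ · ♜│8
7│♟ ♟ ♟ ♟ ♟ ♟ ♟ ♟│7
6│· · · · · ♞ · ·│6
5│· · · · · · · ·│5
4│· · · · ♙ · · ·│4
3│· · · ♗ · ♕ · ♘│3
2│♙ ♙ ♙ ♙ · ♙ ♙ ♙│2
1│♖ ♘ ♗ · ♔ · · ♖│1
  ─────────────────
  a b c d e f g h

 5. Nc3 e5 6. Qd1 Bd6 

  a b c d e f g h
  ─────────────────
8│♜ · ♝ ♛ ♚ · · ♜│8
7│♟ ♟ ♟ ♟ · ♟ ♟ ♟│7
6│· · · ♝ · ♞ · ·│6
5│· · · · ♟ · · ·│5
4│· · · · ♙ · · ·│4
3│· · ♘ ♗ · · · ♘│3
2│♙ ♙ ♙ ♙ · ♙ ♙ ♙│2
1│♖ · ♗ ♕ ♔ · · ♖│1
  ─────────────────
  a b c d e f g h

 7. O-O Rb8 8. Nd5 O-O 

  a b c d e f g h
  ─────────────────
8│· ♜ ♝ ♛ · ♜ ♚ ·│8
7│♟ ♟ ♟ ♟ · ♟ ♟ ♟│7
6│· · · ♝ · ♞ · ·│6
5│· · · ♘ ♟ · · ·│5
4│· · · · ♙ · · ·│4
3│· · · ♗ · · · ♘│3
2│♙ ♙ ♙ ♙ · ♙ ♙ ♙│2
1│♖ · ♗ ♕ · ♖ ♔ ·│1
  ─────────────────
  a b c d e f g h

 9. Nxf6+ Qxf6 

  a b c d e f g h
  ─────────────────
8│· ♜ ♝ · · ♜ ♚ ·│8
7│♟ ♟ ♟ ♟ · ♟ ♟ ♟│7
6│· · · ♝ · ♛ · ·│6
5│· · · · ♟ · · ·│5
4│· · · · ♙ · · ·│4
3│· · · ♗ · · · ♘│3
2│♙ ♙ ♙ ♙ · ♙ ♙ ♙│2
1│♖ · ♗ ♕ · ♖ ♔ ·│1
  ─────────────────
  a b c d e f g h


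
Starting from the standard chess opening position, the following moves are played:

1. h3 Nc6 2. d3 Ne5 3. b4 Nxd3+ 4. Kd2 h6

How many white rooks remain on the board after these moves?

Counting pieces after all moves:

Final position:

  a b c d e f g h
  ─────────────────
8│♜ · ♝ ♛ ♚ ♝ ♞ ♜│8
7│♟ ♟ ♟ ♟ ♟ ♟ ♟ ·│7
6│· · · · · · · ♟│6
5│· · · · · · · ·│5
4│· ♙ · · · · · ·│4
3│· · · ♞ · · · ♙│3
2│♙ · ♙ ♔ ♙ ♙ ♙ ·│2
1│♖ ♘ ♗ ♕ · ♗ ♘ ♖│1
  ─────────────────
  a b c d e f g h


2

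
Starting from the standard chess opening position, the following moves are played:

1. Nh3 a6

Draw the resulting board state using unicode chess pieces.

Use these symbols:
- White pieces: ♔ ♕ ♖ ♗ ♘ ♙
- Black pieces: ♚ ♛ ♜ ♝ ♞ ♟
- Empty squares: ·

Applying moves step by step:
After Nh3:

♜ ♞ ♝ ♛ ♚ ♝ ♞ ♜
♟ ♟ ♟ ♟ ♟ ♟ ♟ ♟
· · · · · · · ·
· · · · · · · ·
· · · · · · · ·
· · · · · · · ♘
♙ ♙ ♙ ♙ ♙ ♙ ♙ ♙
♖ ♘ ♗ ♕ ♔ ♗ · ♖


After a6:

♜ ♞ ♝ ♛ ♚ ♝ ♞ ♜
· ♟ ♟ ♟ ♟ ♟ ♟ ♟
♟ · · · · · · ·
· · · · · · · ·
· · · · · · · ·
· · · · · · · ♘
♙ ♙ ♙ ♙ ♙ ♙ ♙ ♙
♖ ♘ ♗ ♕ ♔ ♗ · ♖



  a b c d e f g h
  ─────────────────
8│♜ ♞ ♝ ♛ ♚ ♝ ♞ ♜│8
7│· ♟ ♟ ♟ ♟ ♟ ♟ ♟│7
6│♟ · · · · · · ·│6
5│· · · · · · · ·│5
4│· · · · · · · ·│4
3│· · · · · · · ♘│3
2│♙ ♙ ♙ ♙ ♙ ♙ ♙ ♙│2
1│♖ ♘ ♗ ♕ ♔ ♗ · ♖│1
  ─────────────────
  a b c d e f g h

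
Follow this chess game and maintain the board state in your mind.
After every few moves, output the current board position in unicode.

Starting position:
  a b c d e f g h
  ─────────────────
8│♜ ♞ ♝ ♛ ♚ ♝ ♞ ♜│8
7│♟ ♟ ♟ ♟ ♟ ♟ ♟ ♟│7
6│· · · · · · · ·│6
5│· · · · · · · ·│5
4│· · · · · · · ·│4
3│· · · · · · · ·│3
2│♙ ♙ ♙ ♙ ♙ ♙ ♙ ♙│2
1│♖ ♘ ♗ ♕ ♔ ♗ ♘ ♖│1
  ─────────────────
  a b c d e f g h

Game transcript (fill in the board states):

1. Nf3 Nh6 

  a b c d e f g h
  ─────────────────
8│♜ ♞ ♝ ♛ ♚ ♝ · ♜│8
7│♟ ♟ ♟ ♟ ♟ ♟ ♟ ♟│7
6│· · · · · · · ♞│6
5│· · · · · · · ·│5
4│· · · · · · · ·│4
3│· · · · · ♘ · ·│3
2│♙ ♙ ♙ ♙ ♙ ♙ ♙ ♙│2
1│♖ ♘ ♗ ♕ ♔ ♗ · ♖│1
  ─────────────────
  a b c d e f g h

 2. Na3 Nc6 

  a b c d e f g h
  ─────────────────
8│♜ · ♝ ♛ ♚ ♝ · ♜│8
7│♟ ♟ ♟ ♟ ♟ ♟ ♟ ♟│7
6│· · ♞ · · · · ♞│6
5│· · · · · · · ·│5
4│· · · · · · · ·│4
3│♘ · · · · ♘ · ·│3
2│♙ ♙ ♙ ♙ ♙ ♙ ♙ ♙│2
1│♖ · ♗ ♕ ♔ ♗ · ♖│1
  ─────────────────
  a b c d e f g h

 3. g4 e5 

  a b c d e f g h
  ─────────────────
8│♜ · ♝ ♛ ♚ ♝ · ♜│8
7│♟ ♟ ♟ ♟ · ♟ ♟ ♟│7
6│· · ♞ · · · · ♞│6
5│· · · · ♟ · · ·│5
4│· · · · · · ♙ ·│4
3│♘ · · · · ♘ · ·│3
2│♙ ♙ ♙ ♙ ♙ ♙ · ♙│2
1│♖ · ♗ ♕ ♔ ♗ · ♖│1
  ─────────────────
  a b c d e f g h



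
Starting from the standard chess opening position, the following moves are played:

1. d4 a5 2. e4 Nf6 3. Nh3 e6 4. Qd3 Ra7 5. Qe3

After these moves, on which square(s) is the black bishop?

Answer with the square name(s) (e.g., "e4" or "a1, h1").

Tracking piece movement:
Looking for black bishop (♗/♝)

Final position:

  a b c d e f g h
  ─────────────────
8│· ♞ ♝ ♛ ♚ ♝ · ♜│8
7│♜ ♟ ♟ ♟ · ♟ ♟ ♟│7
6│· · · · ♟ ♞ · ·│6
5│♟ · · · · · · ·│5
4│· · · ♙ ♙ · · ·│4
3│· · · · ♕ · · ♘│3
2│♙ ♙ ♙ · · ♙ ♙ ♙│2
1│♖ ♘ ♗ · ♔ ♗ · ♖│1
  ─────────────────
  a b c d e f g h


c8, f8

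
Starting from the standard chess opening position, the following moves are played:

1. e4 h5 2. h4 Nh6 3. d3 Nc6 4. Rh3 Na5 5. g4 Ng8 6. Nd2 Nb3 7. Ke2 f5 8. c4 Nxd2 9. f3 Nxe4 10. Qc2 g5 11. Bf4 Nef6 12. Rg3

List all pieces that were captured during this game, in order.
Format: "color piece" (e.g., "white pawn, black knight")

Tracking captures:
  Nxd2: captured white knight
  Nxe4: captured white pawn

white knight, white pawn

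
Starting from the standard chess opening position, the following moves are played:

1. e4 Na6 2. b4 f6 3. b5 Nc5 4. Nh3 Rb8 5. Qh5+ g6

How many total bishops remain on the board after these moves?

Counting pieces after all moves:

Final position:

  a b c d e f g h
  ─────────────────
8│· ♜ ♝ ♛ ♚ ♝ ♞ ♜│8
7│♟ ♟ ♟ ♟ ♟ · · ♟│7
6│· · · · · ♟ ♟ ·│6
5│· ♙ ♞ · · · · ♕│5
4│· · · · ♙ · · ·│4
3│· · · · · · · ♘│3
2│♙ · ♙ ♙ · ♙ ♙ ♙│2
1│♖ ♘ ♗ · ♔ ♗ · ♖│1
  ─────────────────
  a b c d e f g h


4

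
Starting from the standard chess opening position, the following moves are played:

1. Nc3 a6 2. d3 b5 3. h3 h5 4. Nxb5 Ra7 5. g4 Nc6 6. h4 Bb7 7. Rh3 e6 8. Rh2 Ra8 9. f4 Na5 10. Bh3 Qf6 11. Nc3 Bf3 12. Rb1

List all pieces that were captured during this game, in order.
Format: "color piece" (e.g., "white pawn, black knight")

Tracking captures:
  Nxb5: captured black pawn

black pawn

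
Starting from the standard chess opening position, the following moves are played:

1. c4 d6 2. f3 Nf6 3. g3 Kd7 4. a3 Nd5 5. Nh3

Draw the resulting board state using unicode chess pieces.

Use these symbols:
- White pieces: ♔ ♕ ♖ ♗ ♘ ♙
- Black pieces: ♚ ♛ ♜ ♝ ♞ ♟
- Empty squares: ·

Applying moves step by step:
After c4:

♜ ♞ ♝ ♛ ♚ ♝ ♞ ♜
♟ ♟ ♟ ♟ ♟ ♟ ♟ ♟
· · · · · · · ·
· · · · · · · ·
· · ♙ · · · · ·
· · · · · · · ·
♙ ♙ · ♙ ♙ ♙ ♙ ♙
♖ ♘ ♗ ♕ ♔ ♗ ♘ ♖


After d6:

♜ ♞ ♝ ♛ ♚ ♝ ♞ ♜
♟ ♟ ♟ · ♟ ♟ ♟ ♟
· · · ♟ · · · ·
· · · · · · · ·
· · ♙ · · · · ·
· · · · · · · ·
♙ ♙ · ♙ ♙ ♙ ♙ ♙
♖ ♘ ♗ ♕ ♔ ♗ ♘ ♖


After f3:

♜ ♞ ♝ ♛ ♚ ♝ ♞ ♜
♟ ♟ ♟ · ♟ ♟ ♟ ♟
· · · ♟ · · · ·
· · · · · · · ·
· · ♙ · · · · ·
· · · · · ♙ · ·
♙ ♙ · ♙ ♙ · ♙ ♙
♖ ♘ ♗ ♕ ♔ ♗ ♘ ♖


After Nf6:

♜ ♞ ♝ ♛ ♚ ♝ · ♜
♟ ♟ ♟ · ♟ ♟ ♟ ♟
· · · ♟ · ♞ · ·
· · · · · · · ·
· · ♙ · · · · ·
· · · · · ♙ · ·
♙ ♙ · ♙ ♙ · ♙ ♙
♖ ♘ ♗ ♕ ♔ ♗ ♘ ♖


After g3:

♜ ♞ ♝ ♛ ♚ ♝ · ♜
♟ ♟ ♟ · ♟ ♟ ♟ ♟
· · · ♟ · ♞ · ·
· · · · · · · ·
· · ♙ · · · · ·
· · · · · ♙ ♙ ·
♙ ♙ · ♙ ♙ · · ♙
♖ ♘ ♗ ♕ ♔ ♗ ♘ ♖


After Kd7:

♜ ♞ ♝ ♛ · ♝ · ♜
♟ ♟ ♟ ♚ ♟ ♟ ♟ ♟
· · · ♟ · ♞ · ·
· · · · · · · ·
· · ♙ · · · · ·
· · · · · ♙ ♙ ·
♙ ♙ · ♙ ♙ · · ♙
♖ ♘ ♗ ♕ ♔ ♗ ♘ ♖


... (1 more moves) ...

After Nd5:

♜ ♞ ♝ ♛ · ♝ · ♜
♟ ♟ ♟ ♚ ♟ ♟ ♟ ♟
· · · ♟ · · · ·
· · · ♞ · · · ·
· · ♙ · · · · ·
♙ · · · · ♙ ♙ ·
· ♙ · ♙ ♙ · · ♙
♖ ♘ ♗ ♕ ♔ ♗ ♘ ♖


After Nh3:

♜ ♞ ♝ ♛ · ♝ · ♜
♟ ♟ ♟ ♚ ♟ ♟ ♟ ♟
· · · ♟ · · · ·
· · · ♞ · · · ·
· · ♙ · · · · ·
♙ · · · · ♙ ♙ ♘
· ♙ · ♙ ♙ · · ♙
♖ ♘ ♗ ♕ ♔ ♗ · ♖



  a b c d e f g h
  ─────────────────
8│♜ ♞ ♝ ♛ · ♝ · ♜│8
7│♟ ♟ ♟ ♚ ♟ ♟ ♟ ♟│7
6│· · · ♟ · · · ·│6
5│· · · ♞ · · · ·│5
4│· · ♙ · · · · ·│4
3│♙ · · · · ♙ ♙ ♘│3
2│· ♙ · ♙ ♙ · · ♙│2
1│♖ ♘ ♗ ♕ ♔ ♗ · ♖│1
  ─────────────────
  a b c d e f g h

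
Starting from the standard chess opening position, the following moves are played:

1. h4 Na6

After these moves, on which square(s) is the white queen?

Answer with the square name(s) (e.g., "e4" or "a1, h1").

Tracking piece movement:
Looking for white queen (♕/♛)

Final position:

  a b c d e f g h
  ─────────────────
8│♜ · ♝ ♛ ♚ ♝ ♞ ♜│8
7│♟ ♟ ♟ ♟ ♟ ♟ ♟ ♟│7
6│♞ · · · · · · ·│6
5│· · · · · · · ·│5
4│· · · · · · · ♙│4
3│· · · · · · · ·│3
2│♙ ♙ ♙ ♙ ♙ ♙ ♙ ·│2
1│♖ ♘ ♗ ♕ ♔ ♗ ♘ ♖│1
  ─────────────────
  a b c d e f g h


d1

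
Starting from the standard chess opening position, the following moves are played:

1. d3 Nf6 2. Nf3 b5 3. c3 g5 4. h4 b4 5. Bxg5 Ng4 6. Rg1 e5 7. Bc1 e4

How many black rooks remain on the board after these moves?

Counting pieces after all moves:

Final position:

  a b c d e f g h
  ─────────────────
8│♜ ♞ ♝ ♛ ♚ ♝ · ♜│8
7│♟ · ♟ ♟ · ♟ · ♟│7
6│· · · · · · · ·│6
5│· · · · · · · ·│5
4│· ♟ · · ♟ · ♞ ♙│4
3│· · ♙ ♙ · ♘ · ·│3
2│♙ ♙ · · ♙ ♙ ♙ ·│2
1│♖ ♘ ♗ ♕ ♔ ♗ ♖ ·│1
  ─────────────────
  a b c d e f g h


2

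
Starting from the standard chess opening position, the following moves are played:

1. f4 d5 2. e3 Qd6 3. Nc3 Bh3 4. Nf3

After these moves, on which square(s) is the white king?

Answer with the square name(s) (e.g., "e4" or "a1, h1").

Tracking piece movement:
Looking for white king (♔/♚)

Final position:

  a b c d e f g h
  ─────────────────
8│♜ ♞ · · ♚ ♝ ♞ ♜│8
7│♟ ♟ ♟ · ♟ ♟ ♟ ♟│7
6│· · · ♛ · · · ·│6
5│· · · ♟ · · · ·│5
4│· · · · · ♙ · ·│4
3│· · ♘ · ♙ ♘ · ♝│3
2│♙ ♙ ♙ ♙ · · ♙ ♙│2
1│♖ · ♗ ♕ ♔ ♗ · ♖│1
  ─────────────────
  a b c d e f g h


e1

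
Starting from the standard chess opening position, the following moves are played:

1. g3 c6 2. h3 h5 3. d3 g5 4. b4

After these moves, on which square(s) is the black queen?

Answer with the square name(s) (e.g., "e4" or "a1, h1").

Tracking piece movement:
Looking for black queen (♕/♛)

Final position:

  a b c d e f g h
  ─────────────────
8│♜ ♞ ♝ ♛ ♚ ♝ ♞ ♜│8
7│♟ ♟ · ♟ ♟ ♟ · ·│7
6│· · ♟ · · · · ·│6
5│· · · · · · ♟ ♟│5
4│· ♙ · · · · · ·│4
3│· · · ♙ · · ♙ ♙│3
2│♙ · ♙ · ♙ ♙ · ·│2
1│♖ ♘ ♗ ♕ ♔ ♗ ♘ ♖│1
  ─────────────────
  a b c d e f g h


d8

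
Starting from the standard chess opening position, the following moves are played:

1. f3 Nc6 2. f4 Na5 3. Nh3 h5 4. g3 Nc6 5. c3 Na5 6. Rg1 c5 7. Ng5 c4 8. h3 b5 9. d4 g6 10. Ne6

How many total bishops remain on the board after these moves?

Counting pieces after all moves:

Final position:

  a b c d e f g h
  ─────────────────
8│♜ · ♝ ♛ ♚ ♝ ♞ ♜│8
7│♟ · · ♟ ♟ ♟ · ·│7
6│· · · · ♘ · ♟ ·│6
5│♞ ♟ · · · · · ♟│5
4│· · ♟ ♙ · ♙ · ·│4
3│· · ♙ · · · ♙ ♙│3
2│♙ ♙ · · ♙ · · ·│2
1│♖ ♘ ♗ ♕ ♔ ♗ ♖ ·│1
  ─────────────────
  a b c d e f g h


4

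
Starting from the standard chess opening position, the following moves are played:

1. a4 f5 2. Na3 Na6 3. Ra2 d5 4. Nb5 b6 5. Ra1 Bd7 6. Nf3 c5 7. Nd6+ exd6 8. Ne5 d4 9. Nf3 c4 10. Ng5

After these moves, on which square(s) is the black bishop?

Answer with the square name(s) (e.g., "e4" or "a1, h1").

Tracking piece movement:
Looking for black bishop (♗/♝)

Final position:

  a b c d e f g h
  ─────────────────
8│♜ · · ♛ ♚ ♝ ♞ ♜│8
7│♟ · · ♝ · · ♟ ♟│7
6│♞ ♟ · ♟ · · · ·│6
5│· · · · · ♟ ♘ ·│5
4│♙ · ♟ ♟ · · · ·│4
3│· · · · · · · ·│3
2│· ♙ ♙ ♙ ♙ ♙ ♙ ♙│2
1│♖ · ♗ ♕ ♔ ♗ · ♖│1
  ─────────────────
  a b c d e f g h


d7, f8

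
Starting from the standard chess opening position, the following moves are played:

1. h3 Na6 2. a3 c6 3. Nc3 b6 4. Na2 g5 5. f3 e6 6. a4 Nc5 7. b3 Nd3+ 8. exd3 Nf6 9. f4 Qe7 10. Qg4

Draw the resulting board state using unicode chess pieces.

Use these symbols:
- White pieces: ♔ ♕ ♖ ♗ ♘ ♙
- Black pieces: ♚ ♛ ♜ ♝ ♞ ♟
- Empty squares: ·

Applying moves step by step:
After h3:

♜ ♞ ♝ ♛ ♚ ♝ ♞ ♜
♟ ♟ ♟ ♟ ♟ ♟ ♟ ♟
· · · · · · · ·
· · · · · · · ·
· · · · · · · ·
· · · · · · · ♙
♙ ♙ ♙ ♙ ♙ ♙ ♙ ·
♖ ♘ ♗ ♕ ♔ ♗ ♘ ♖


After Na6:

♜ · ♝ ♛ ♚ ♝ ♞ ♜
♟ ♟ ♟ ♟ ♟ ♟ ♟ ♟
♞ · · · · · · ·
· · · · · · · ·
· · · · · · · ·
· · · · · · · ♙
♙ ♙ ♙ ♙ ♙ ♙ ♙ ·
♖ ♘ ♗ ♕ ♔ ♗ ♘ ♖


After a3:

♜ · ♝ ♛ ♚ ♝ ♞ ♜
♟ ♟ ♟ ♟ ♟ ♟ ♟ ♟
♞ · · · · · · ·
· · · · · · · ·
· · · · · · · ·
♙ · · · · · · ♙
· ♙ ♙ ♙ ♙ ♙ ♙ ·
♖ ♘ ♗ ♕ ♔ ♗ ♘ ♖


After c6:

♜ · ♝ ♛ ♚ ♝ ♞ ♜
♟ ♟ · ♟ ♟ ♟ ♟ ♟
♞ · ♟ · · · · ·
· · · · · · · ·
· · · · · · · ·
♙ · · · · · · ♙
· ♙ ♙ ♙ ♙ ♙ ♙ ·
♖ ♘ ♗ ♕ ♔ ♗ ♘ ♖


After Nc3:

♜ · ♝ ♛ ♚ ♝ ♞ ♜
♟ ♟ · ♟ ♟ ♟ ♟ ♟
♞ · ♟ · · · · ·
· · · · · · · ·
· · · · · · · ·
♙ · ♘ · · · · ♙
· ♙ ♙ ♙ ♙ ♙ ♙ ·
♖ · ♗ ♕ ♔ ♗ ♘ ♖


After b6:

♜ · ♝ ♛ ♚ ♝ ♞ ♜
♟ · · ♟ ♟ ♟ ♟ ♟
♞ ♟ ♟ · · · · ·
· · · · · · · ·
· · · · · · · ·
♙ · ♘ · · · · ♙
· ♙ ♙ ♙ ♙ ♙ ♙ ·
♖ · ♗ ♕ ♔ ♗ ♘ ♖


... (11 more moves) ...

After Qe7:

♜ · ♝ · ♚ ♝ · ♜
♟ · · ♟ ♛ ♟ · ♟
· ♟ ♟ · ♟ ♞ · ·
· · · · · · ♟ ·
♙ · · · · ♙ · ·
· ♙ · ♙ · · · ♙
♘ · ♙ ♙ · · ♙ ·
♖ · ♗ ♕ ♔ ♗ ♘ ♖


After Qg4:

♜ · ♝ · ♚ ♝ · ♜
♟ · · ♟ ♛ ♟ · ♟
· ♟ ♟ · ♟ ♞ · ·
· · · · · · ♟ ·
♙ · · · · ♙ ♕ ·
· ♙ · ♙ · · · ♙
♘ · ♙ ♙ · · ♙ ·
♖ · ♗ · ♔ ♗ ♘ ♖



  a b c d e f g h
  ─────────────────
8│♜ · ♝ · ♚ ♝ · ♜│8
7│♟ · · ♟ ♛ ♟ · ♟│7
6│· ♟ ♟ · ♟ ♞ · ·│6
5│· · · · · · ♟ ·│5
4│♙ · · · · ♙ ♕ ·│4
3│· ♙ · ♙ · · · ♙│3
2│♘ · ♙ ♙ · · ♙ ·│2
1│♖ · ♗ · ♔ ♗ ♘ ♖│1
  ─────────────────
  a b c d e f g h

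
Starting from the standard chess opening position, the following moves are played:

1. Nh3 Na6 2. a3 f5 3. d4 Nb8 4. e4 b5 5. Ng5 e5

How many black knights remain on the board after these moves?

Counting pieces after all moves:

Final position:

  a b c d e f g h
  ─────────────────
8│♜ ♞ ♝ ♛ ♚ ♝ ♞ ♜│8
7│♟ · ♟ ♟ · · ♟ ♟│7
6│· · · · · · · ·│6
5│· ♟ · · ♟ ♟ ♘ ·│5
4│· · · ♙ ♙ · · ·│4
3│♙ · · · · · · ·│3
2│· ♙ ♙ · · ♙ ♙ ♙│2
1│♖ ♘ ♗ ♕ ♔ ♗ · ♖│1
  ─────────────────
  a b c d e f g h


2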